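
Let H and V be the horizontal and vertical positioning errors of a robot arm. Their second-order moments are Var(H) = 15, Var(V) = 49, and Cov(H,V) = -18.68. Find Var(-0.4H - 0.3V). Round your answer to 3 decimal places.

2.327

Var(-0.4H - 0.3V) = (-0.4)²·Var(H) + (-0.3)²·Var(V) + 2·(-0.4)·(-0.3)·Cov(H,V)
= 0.16·15 + 0.09·49 + 0.24·-18.68 = 2.3268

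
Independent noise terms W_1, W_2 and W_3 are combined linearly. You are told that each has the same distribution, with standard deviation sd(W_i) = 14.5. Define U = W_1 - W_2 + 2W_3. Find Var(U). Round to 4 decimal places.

Var(W_i) = (14.5)² = 210.25
By independence, Var(U) = (1)²Var(W_1) + (-1)²Var(W_2) + (2)²Var(W_3)
= (1)²·210.25 + (-1)²·210.25 + (2)²·210.25 = 1261.5

1261.5000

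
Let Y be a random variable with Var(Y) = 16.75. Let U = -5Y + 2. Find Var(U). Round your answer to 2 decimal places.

Var(-5Y + 2) = (-5)²·Var(Y) = 25·16.75 = 418.75

418.75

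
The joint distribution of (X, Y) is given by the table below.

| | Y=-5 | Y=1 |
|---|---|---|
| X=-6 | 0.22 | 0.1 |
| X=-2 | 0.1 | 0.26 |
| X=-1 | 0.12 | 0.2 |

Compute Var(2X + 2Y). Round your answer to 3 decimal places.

E[X] = -2.96,  E[Y] = -1.64,  E[XY] = 6.88
Var(X) = 13.28 − (-2.96)² = 4.5184;  Var(Y) = 11.56 − (-1.64)² = 8.8704
Cov(X,Y) = 6.88 − (-2.96)(-1.64) = 2.0256
Var(2X + 2Y) = (2)²·4.5184 + (2)²·8.8704 + 2·(2)·(2)·2.0256 = 69.76

69.760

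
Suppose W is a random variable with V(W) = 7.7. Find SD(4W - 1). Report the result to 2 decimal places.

11.10

V(4W - 1) = (4)²·7.7 = 123.2
SD(4W - 1) = √123.2 ≈ 11.10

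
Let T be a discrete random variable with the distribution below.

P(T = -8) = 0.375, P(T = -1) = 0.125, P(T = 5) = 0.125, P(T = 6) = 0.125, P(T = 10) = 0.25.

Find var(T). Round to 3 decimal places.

E[T] = (-8)(0.375) + (-1)(0.125) + (5)(0.125) + (6)(0.125) + (10)(0.25) = 0.75
E[T²] = (-8)²(0.375) + (-1)²(0.125) + (5)²(0.125) + (6)²(0.125) + (10)²(0.25) = 56.75
var(T) = E[T²] − (E[T])² = 56.75 − (0.75)² = 56.1875

56.188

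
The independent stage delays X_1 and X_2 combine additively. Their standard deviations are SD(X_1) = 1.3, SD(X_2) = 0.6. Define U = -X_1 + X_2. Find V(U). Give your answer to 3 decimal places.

V(X_1) = 1.69, V(X_2) = 0.36
By independence, V(U) = (-1)²V(X_1) + (1)²V(X_2)
= (-1)²·1.69 + (1)²·0.36 = 2.05

2.050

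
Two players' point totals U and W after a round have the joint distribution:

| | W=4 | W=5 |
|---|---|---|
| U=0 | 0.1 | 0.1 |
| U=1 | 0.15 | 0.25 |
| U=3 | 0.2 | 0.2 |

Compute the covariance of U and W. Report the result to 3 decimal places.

E[U] = 1.6,  E[W] = 4.55
E[UW] = 7.25
Cov(U,W) = E[UW] − E[U]E[W] = 7.25 − (1.6)(4.55) = -0.03

-0.030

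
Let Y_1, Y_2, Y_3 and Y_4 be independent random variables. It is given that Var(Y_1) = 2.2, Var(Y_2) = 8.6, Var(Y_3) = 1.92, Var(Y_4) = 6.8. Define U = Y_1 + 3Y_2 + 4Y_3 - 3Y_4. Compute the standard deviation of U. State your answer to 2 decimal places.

13.10

By independence, Var(U) = (1)²Var(Y_1) + (3)²Var(Y_2) + (4)²Var(Y_3) + (-3)²Var(Y_4)
= (1)²·2.2 + (3)²·8.6 + (4)²·1.92 + (-3)²·6.8 = 171.52
SD(U) = √171.52 ≈ 13.10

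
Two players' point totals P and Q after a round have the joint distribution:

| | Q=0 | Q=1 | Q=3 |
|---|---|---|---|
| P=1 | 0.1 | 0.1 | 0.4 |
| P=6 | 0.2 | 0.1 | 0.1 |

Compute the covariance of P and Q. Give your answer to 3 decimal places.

-1.400

E[P] = 3,  E[Q] = 1.7
E[PQ] = 3.7
Cov(P,Q) = E[PQ] − E[P]E[Q] = 3.7 − (3)(1.7) = -1.4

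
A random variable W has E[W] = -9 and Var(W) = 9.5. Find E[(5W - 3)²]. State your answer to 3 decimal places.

2541.500

E[5W - 3] = 5·-9 − 3 = -48
Var(5W - 3) = (5)²·9.5 = 237.5
E[(5W - 3)²] = Var((5W - 3)) + (E[(5W - 3)])² = 237.5 + (-48)² = 2541.5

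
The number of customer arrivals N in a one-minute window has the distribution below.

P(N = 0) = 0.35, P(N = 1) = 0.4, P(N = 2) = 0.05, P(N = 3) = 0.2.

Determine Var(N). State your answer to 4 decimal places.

E[N] = (0)(0.35) + (1)(0.4) + (2)(0.05) + (3)(0.2) = 1.1
E[N²] = (0)²(0.35) + (1)²(0.4) + (2)²(0.05) + (3)²(0.2) = 2.4
Var(N) = E[N²] − (E[N])² = 2.4 − (1.1)² = 1.19

1.1900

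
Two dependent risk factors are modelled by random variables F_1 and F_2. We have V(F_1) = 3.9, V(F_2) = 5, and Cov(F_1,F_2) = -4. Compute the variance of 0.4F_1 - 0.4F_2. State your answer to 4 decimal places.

2.7040

V(0.4F_1 - 0.4F_2) = (0.4)²·V(F_1) + (-0.4)²·V(F_2) + 2·(0.4)·(-0.4)·Cov(F_1,F_2)
= 0.16·3.9 + 0.16·5 + -0.32·-4 = 2.704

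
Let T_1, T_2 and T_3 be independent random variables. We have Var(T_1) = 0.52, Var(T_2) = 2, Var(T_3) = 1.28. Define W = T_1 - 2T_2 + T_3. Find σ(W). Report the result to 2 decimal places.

3.13

By independence, Var(W) = (1)²Var(T_1) + (-2)²Var(T_2) + (1)²Var(T_3)
= (1)²·0.52 + (-2)²·2 + (1)²·1.28 = 9.8
σ(W) = √9.8 ≈ 3.13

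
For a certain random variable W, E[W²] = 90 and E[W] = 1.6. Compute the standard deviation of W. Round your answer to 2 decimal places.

Var(W) = 90 − (1.6)² = 87.44
SD(W) = √87.44 ≈ 9.35

9.35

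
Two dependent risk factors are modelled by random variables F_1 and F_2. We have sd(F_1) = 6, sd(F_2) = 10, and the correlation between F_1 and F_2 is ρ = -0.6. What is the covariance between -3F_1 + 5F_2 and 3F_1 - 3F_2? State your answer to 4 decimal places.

-2688.0000

Var(F_1) = (6)² = 36;  Var(F_2) = (10)² = 100
Cov(F_1,F_2) = ρ·sd(F_1)·sd(F_2) = -0.6·6·10 = -36
Cov(-3F_1 + 5F_2, 3F_1 - 3F_2) = (-3)(3)Var(F_1) + (5)(-3)Var(F_2) + [(-3)(-3) + (5)(3)]Cov(F_1,F_2)
= -9·36 + -15·100 + 24·-36 = -2688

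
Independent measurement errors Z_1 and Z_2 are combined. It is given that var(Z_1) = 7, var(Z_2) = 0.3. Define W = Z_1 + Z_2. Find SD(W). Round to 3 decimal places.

By independence, var(W) = (1)²var(Z_1) + (1)²var(Z_2)
= (1)²·7 + (1)²·0.3 = 7.3
SD(W) = √7.3 ≈ 2.702

2.702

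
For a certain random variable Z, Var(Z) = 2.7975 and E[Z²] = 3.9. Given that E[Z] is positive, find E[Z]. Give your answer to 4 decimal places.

1.0500

(E[Z])² = E[Z²] − Var(Z) = 3.9 − 2.7975 = 1.1025
E[Z] = √1.1025 = 1.05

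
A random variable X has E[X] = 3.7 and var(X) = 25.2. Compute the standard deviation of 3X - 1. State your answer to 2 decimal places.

15.06

var(3X - 1) = (3)²·25.2 = 226.8
sd(3X - 1) = √226.8 ≈ 15.06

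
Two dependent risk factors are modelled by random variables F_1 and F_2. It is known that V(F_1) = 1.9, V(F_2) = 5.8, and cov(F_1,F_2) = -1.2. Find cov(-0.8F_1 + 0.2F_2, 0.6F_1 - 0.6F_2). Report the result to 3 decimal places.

cov(-0.8F_1 + 0.2F_2, 0.6F_1 - 0.6F_2) = (-0.8)(0.6)V(F_1) + (0.2)(-0.6)V(F_2) + [(-0.8)(-0.6) + (0.2)(0.6)]cov(F_1,F_2)
= -0.48·1.9 + -0.12·5.8 + 0.6·-1.2 = -2.328

-2.328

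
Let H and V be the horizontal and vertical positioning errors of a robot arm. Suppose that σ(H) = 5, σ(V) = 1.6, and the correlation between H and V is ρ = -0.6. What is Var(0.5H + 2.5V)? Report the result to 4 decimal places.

Var(H) = (5)² = 25;  Var(V) = (1.6)² = 2.56
cov(H,V) = ρ·σ(H)·σ(V) = -0.6·5·1.6 = -4.8
Var(0.5H + 2.5V) = (0.5)²·Var(H) + (2.5)²·Var(V) + 2·(0.5)·(2.5)·cov(H,V)
= 0.25·25 + 6.25·2.56 + 2.5·-4.8 = 10.25

10.2500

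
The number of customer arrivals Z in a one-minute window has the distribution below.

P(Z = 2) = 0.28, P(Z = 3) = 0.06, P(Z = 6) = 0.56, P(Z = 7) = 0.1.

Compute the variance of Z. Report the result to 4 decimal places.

3.6800

E[Z] = (2)(0.28) + (3)(0.06) + (6)(0.56) + (7)(0.1) = 4.8
E[Z²] = (2)²(0.28) + (3)²(0.06) + (6)²(0.56) + (7)²(0.1) = 26.72
Var(Z) = E[Z²] − (E[Z])² = 26.72 − (4.8)² = 3.68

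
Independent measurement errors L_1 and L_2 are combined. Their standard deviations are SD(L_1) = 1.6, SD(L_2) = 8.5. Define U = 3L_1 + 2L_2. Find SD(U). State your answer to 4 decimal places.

V(L_1) = 2.56, V(L_2) = 72.25
By independence, V(U) = (3)²V(L_1) + (2)²V(L_2)
= (3)²·2.56 + (2)²·72.25 = 312.04
SD(U) = √312.04 ≈ 17.6647

17.6647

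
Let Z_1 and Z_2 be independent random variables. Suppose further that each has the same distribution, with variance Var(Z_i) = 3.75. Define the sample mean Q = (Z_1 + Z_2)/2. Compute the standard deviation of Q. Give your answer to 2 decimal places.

By independence, Var(Q) = (0.5)²Var(Z_1) + (0.5)²Var(Z_2)
= (0.5)²·3.75 + (0.5)²·3.75 = 1.875
sd(Q) = √1.875 ≈ 1.37

1.37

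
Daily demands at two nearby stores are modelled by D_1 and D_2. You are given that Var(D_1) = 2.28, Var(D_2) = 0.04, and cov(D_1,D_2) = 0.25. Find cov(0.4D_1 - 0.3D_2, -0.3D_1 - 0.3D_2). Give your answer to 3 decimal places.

cov(0.4D_1 - 0.3D_2, -0.3D_1 - 0.3D_2) = (0.4)(-0.3)Var(D_1) + (-0.3)(-0.3)Var(D_2) + [(0.4)(-0.3) + (-0.3)(-0.3)]cov(D_1,D_2)
= -0.12·2.28 + 0.09·0.04 + -0.03·0.25 = -0.2775

-0.278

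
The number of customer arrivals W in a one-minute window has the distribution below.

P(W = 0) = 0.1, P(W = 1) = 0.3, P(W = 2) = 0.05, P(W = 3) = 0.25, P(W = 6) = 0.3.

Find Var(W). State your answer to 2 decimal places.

E[W] = (0)(0.1) + (1)(0.3) + (2)(0.05) + (3)(0.25) + (6)(0.3) = 2.95
E[W²] = (0)²(0.1) + (1)²(0.3) + (2)²(0.05) + (3)²(0.25) + (6)²(0.3) = 13.55
Var(W) = E[W²] − (E[W])² = 13.55 − (2.95)² = 4.8475

4.85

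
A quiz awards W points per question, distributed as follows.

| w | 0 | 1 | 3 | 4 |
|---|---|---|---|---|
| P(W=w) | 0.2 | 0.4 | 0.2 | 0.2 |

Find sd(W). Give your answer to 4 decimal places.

E[W] = (0)(0.2) + (1)(0.4) + (3)(0.2) + (4)(0.2) = 1.8
E[W²] = (0)²(0.2) + (1)²(0.4) + (3)²(0.2) + (4)²(0.2) = 5.4
Var(W) = E[W²] − (E[W])² = 5.4 − (1.8)² = 2.16
sd(W) = √2.16 ≈ 1.4697

1.4697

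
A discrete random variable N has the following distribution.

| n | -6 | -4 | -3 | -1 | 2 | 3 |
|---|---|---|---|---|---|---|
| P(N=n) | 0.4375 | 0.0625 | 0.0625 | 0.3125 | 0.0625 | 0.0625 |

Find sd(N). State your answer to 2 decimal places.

3.01

E[N] = (-6)(0.4375) + (-4)(0.0625) + (-3)(0.0625) + (-1)(0.3125) + (2)(0.0625) + (3)(0.0625) = -3.0625
E[N²] = (-6)²(0.4375) + (-4)²(0.0625) + (-3)²(0.0625) + (-1)²(0.3125) + (2)²(0.0625) + (3)²(0.0625) = 18.4375
Var(N) = E[N²] − (E[N])² = 18.4375 − (-3.0625)² = 9.05859375
sd(N) = √9.05859375 ≈ 3.01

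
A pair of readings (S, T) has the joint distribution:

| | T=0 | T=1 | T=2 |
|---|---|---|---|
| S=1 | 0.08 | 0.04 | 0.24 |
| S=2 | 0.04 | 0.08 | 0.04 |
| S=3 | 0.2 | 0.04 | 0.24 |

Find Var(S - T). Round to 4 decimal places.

E[S] = 2.12,  E[T] = 1.2,  E[ST] = 2.4
Var(S) = 5.32 − (2.12)² = 0.8256;  Var(T) = 2.24 − (1.2)² = 0.8
cov(S,T) = 2.4 − (2.12)(1.2) = -0.144
Var(S - T) = (1)²·0.8256 + (-1)²·0.8 + 2·(1)·(-1)·-0.144 = 1.9136

1.9136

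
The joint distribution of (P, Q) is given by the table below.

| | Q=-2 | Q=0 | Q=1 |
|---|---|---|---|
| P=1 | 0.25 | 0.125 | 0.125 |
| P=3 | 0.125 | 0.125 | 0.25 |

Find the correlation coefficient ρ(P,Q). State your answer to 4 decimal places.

E[P] = 2,  E[Q] = -0.375
E[PQ] = -0.375
cov(P,Q) = E[PQ] − E[P]E[Q] = -0.375 − (2)(-0.375) = 0.375
var(P) = 1,  var(Q) = 1.734375
ρ = 0.375 / √(1·1.734375) ≈ 0.2847

0.2847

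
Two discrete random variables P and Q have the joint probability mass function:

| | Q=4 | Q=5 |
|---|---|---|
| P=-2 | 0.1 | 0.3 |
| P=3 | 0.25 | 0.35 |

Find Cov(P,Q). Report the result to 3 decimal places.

E[P] = 1,  E[Q] = 4.65
E[PQ] = 4.45
Cov(P,Q) = E[PQ] − E[P]E[Q] = 4.45 − (1)(4.65) = -0.2

-0.200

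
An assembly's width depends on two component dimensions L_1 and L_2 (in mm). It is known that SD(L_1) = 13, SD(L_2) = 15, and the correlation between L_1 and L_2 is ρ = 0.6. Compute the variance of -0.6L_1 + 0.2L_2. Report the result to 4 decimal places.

41.7600

Var(L_1) = (13)² = 169;  Var(L_2) = (15)² = 225
Cov(L_1,L_2) = ρ·SD(L_1)·SD(L_2) = 0.6·13·15 = 117
Var(-0.6L_1 + 0.2L_2) = (-0.6)²·Var(L_1) + (0.2)²·Var(L_2) + 2·(-0.6)·(0.2)·Cov(L_1,L_2)
= 0.36·169 + 0.04·225 + -0.24·117 = 41.76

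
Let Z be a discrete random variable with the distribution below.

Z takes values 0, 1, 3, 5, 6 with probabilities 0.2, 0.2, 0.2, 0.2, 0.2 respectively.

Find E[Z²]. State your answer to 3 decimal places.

E[Z²] = (0)²(0.2) + (1)²(0.2) + (3)²(0.2) + (5)²(0.2) + (6)²(0.2) = 14.2

14.200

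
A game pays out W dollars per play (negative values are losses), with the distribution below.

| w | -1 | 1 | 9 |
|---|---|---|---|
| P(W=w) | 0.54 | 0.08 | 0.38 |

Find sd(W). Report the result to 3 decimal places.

4.758

E[W] = (-1)(0.54) + (1)(0.08) + (9)(0.38) = 2.96
E[W²] = (-1)²(0.54) + (1)²(0.08) + (9)²(0.38) = 31.4
V(W) = E[W²] − (E[W])² = 31.4 − (2.96)² = 22.6384
sd(W) = √22.6384 ≈ 4.758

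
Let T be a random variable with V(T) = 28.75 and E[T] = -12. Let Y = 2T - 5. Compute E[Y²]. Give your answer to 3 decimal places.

956.000

E[2T - 5] = 2·-12 − 5 = -29
V(2T - 5) = (2)²·28.75 = 115
E[Y²] = V(Y) + (E[Y])² = 115 + (-29)² = 956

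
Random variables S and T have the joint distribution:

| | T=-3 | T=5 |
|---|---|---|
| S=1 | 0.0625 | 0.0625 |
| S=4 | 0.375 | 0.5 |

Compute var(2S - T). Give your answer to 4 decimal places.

E[S] = 3.625,  E[T] = 1.5,  E[ST] = 5.625
var(S) = 14.125 − (3.625)² = 0.984375;  var(T) = 18 − (1.5)² = 15.75
Cov(S,T) = 5.625 − (3.625)(1.5) = 0.1875
var(2S - T) = (2)²·0.984375 + (-1)²·15.75 + 2·(2)·(-1)·0.1875 = 18.9375

18.9375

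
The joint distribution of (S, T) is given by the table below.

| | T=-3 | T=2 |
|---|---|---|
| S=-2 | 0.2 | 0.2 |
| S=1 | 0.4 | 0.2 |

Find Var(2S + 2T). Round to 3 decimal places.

27.840

E[S] = -0.2,  E[T] = -1,  E[ST] = -0.4
Var(S) = 2.2 − (-0.2)² = 2.16;  Var(T) = 7 − (-1)² = 6
Cov(S,T) = -0.4 − (-0.2)(-1) = -0.6
Var(2S + 2T) = (2)²·2.16 + (2)²·6 + 2·(2)·(2)·-0.6 = 27.84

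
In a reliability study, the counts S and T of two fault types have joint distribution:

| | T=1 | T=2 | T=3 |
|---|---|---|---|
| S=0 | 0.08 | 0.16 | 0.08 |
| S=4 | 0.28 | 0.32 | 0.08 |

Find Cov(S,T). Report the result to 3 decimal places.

E[S] = 2.72,  E[T] = 1.8
E[ST] = 4.64
Cov(S,T) = E[ST] − E[S]E[T] = 4.64 − (2.72)(1.8) = -0.256

-0.256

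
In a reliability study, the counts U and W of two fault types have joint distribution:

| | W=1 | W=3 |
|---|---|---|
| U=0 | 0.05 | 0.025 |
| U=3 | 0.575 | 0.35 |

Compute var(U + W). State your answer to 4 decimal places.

1.5994

E[U] = 2.775,  E[W] = 1.75,  E[UW] = 4.875
var(U) = 8.325 − (2.775)² = 0.624375;  var(W) = 4 − (1.75)² = 0.9375
cov(U,W) = 4.875 − (2.775)(1.75) = 0.01875
var(U + W) = (1)²·0.624375 + (1)²·0.9375 + 2·(1)·(1)·0.01875 = 1.599375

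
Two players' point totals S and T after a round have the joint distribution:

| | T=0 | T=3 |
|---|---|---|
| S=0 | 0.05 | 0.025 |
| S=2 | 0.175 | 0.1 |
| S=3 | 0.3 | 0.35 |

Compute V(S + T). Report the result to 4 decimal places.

E[S] = 2.5,  E[T] = 1.425,  E[ST] = 3.75
V(S) = 6.95 − (2.5)² = 0.7;  V(T) = 4.275 − (1.425)² = 2.244375
Cov(S,T) = 3.75 − (2.5)(1.425) = 0.1875
V(S + T) = (1)²·0.7 + (1)²·2.244375 + 2·(1)·(1)·0.1875 = 3.319375

3.3194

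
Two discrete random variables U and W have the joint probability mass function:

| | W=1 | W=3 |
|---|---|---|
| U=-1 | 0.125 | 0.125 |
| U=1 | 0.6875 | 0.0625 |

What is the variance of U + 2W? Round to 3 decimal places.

E[U] = 0.5,  E[W] = 1.375,  E[UW] = 0.375
Var(U) = 1 − (0.5)² = 0.75;  Var(W) = 2.5 − (1.375)² = 0.609375
cov(U,W) = 0.375 − (0.5)(1.375) = -0.3125
Var(U + 2W) = (1)²·0.75 + (2)²·0.609375 + 2·(1)·(2)·-0.3125 = 1.9375

1.938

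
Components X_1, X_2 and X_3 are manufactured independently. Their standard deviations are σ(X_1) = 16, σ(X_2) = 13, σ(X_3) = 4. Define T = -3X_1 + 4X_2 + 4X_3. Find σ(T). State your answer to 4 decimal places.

Var(X_1) = 256, Var(X_2) = 169, Var(X_3) = 16
By independence, Var(T) = (-3)²Var(X_1) + (4)²Var(X_2) + (4)²Var(X_3)
= (-3)²·256 + (4)²·169 + (4)²·16 = 5264
σ(T) = √5264 ≈ 72.5534

72.5534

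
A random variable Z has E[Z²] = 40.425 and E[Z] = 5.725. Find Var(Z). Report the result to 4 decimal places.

Var(Z) = 40.425 − (5.725)² = 7.649375

7.6494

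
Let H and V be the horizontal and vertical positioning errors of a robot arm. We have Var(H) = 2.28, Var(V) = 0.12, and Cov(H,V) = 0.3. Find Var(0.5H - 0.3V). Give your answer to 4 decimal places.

0.4908

Var(0.5H - 0.3V) = (0.5)²·Var(H) + (-0.3)²·Var(V) + 2·(0.5)·(-0.3)·Cov(H,V)
= 0.25·2.28 + 0.09·0.12 + -0.3·0.3 = 0.4908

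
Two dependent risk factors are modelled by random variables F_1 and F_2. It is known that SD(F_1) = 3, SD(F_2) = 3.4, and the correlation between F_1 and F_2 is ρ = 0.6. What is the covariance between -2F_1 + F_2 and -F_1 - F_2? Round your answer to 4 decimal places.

Var(F_1) = (3)² = 9;  Var(F_2) = (3.4)² = 11.56
cov(F_1,F_2) = ρ·SD(F_1)·SD(F_2) = 0.6·3·3.4 = 6.12
cov(-2F_1 + F_2, -F_1 - F_2) = (-2)(-1)Var(F_1) + (1)(-1)Var(F_2) + [(-2)(-1) + (1)(-1)]cov(F_1,F_2)
= 2·9 + -1·11.56 + 1·6.12 = 12.56

12.5600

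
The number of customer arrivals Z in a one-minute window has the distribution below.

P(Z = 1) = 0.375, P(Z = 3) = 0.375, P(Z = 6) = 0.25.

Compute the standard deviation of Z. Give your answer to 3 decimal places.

1.936

E[Z] = (1)(0.375) + (3)(0.375) + (6)(0.25) = 3
E[Z²] = (1)²(0.375) + (3)²(0.375) + (6)²(0.25) = 12.75
Var(Z) = E[Z²] − (E[Z])² = 12.75 − (3)² = 3.75
sd(Z) = √3.75 ≈ 1.936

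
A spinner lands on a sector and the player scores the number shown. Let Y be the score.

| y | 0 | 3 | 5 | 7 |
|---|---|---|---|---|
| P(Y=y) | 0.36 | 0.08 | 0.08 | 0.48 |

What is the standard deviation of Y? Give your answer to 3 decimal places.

3.200

E[Y] = (0)(0.36) + (3)(0.08) + (5)(0.08) + (7)(0.48) = 4
E[Y²] = (0)²(0.36) + (3)²(0.08) + (5)²(0.08) + (7)²(0.48) = 26.24
Var(Y) = E[Y²] − (E[Y])² = 26.24 − (4)² = 10.24
σ(Y) = √10.24 ≈ 3.200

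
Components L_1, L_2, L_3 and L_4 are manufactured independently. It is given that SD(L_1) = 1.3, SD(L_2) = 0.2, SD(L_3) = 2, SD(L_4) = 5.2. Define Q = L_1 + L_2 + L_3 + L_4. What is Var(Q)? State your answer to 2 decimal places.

Var(L_1) = 1.69, Var(L_2) = 0.04, Var(L_3) = 4, Var(L_4) = 27.04
By independence, Var(Q) = (1)²Var(L_1) + (1)²Var(L_2) + (1)²Var(L_3) + (1)²Var(L_4)
= (1)²·1.69 + (1)²·0.04 + (1)²·4 + (1)²·27.04 = 32.77

32.77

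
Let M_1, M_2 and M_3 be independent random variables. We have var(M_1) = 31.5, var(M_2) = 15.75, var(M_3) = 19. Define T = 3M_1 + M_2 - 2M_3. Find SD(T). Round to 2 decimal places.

19.37

By independence, var(T) = (3)²var(M_1) + (1)²var(M_2) + (-2)²var(M_3)
= (3)²·31.5 + (1)²·15.75 + (-2)²·19 = 375.25
SD(T) = √375.25 ≈ 19.37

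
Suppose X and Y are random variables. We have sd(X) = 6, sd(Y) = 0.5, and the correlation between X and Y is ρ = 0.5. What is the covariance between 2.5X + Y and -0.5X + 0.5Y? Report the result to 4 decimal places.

-43.7500

V(X) = (6)² = 36;  V(Y) = (0.5)² = 0.25
cov(X,Y) = ρ·sd(X)·sd(Y) = 0.5·6·0.5 = 1.5
cov(2.5X + Y, -0.5X + 0.5Y) = (2.5)(-0.5)V(X) + (1)(0.5)V(Y) + [(2.5)(0.5) + (1)(-0.5)]cov(X,Y)
= -1.25·36 + 0.5·0.25 + 0.75·1.5 = -43.75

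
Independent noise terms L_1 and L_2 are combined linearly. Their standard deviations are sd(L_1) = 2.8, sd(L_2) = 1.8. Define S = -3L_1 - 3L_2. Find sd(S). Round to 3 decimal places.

9.986

Var(L_1) = 7.84, Var(L_2) = 3.24
By independence, Var(S) = (-3)²Var(L_1) + (-3)²Var(L_2)
= (-3)²·7.84 + (-3)²·3.24 = 99.72
sd(S) = √99.72 ≈ 9.986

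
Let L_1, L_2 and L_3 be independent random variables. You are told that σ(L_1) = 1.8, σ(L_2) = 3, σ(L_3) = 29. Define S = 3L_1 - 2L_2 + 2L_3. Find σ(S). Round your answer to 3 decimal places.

Var(L_1) = 3.24, Var(L_2) = 9, Var(L_3) = 841
By independence, Var(S) = (3)²Var(L_1) + (-2)²Var(L_2) + (2)²Var(L_3)
= (3)²·3.24 + (-2)²·9 + (2)²·841 = 3429.16
σ(S) = √3429.16 ≈ 58.559

58.559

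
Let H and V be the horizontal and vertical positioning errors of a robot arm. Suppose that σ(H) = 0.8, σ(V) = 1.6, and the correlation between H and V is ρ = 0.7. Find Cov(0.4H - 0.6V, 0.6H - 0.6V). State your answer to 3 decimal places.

0.538

var(H) = (0.8)² = 0.64;  var(V) = (1.6)² = 2.56
Cov(H,V) = ρ·σ(H)·σ(V) = 0.7·0.8·1.6 = 0.896
Cov(0.4H - 0.6V, 0.6H - 0.6V) = (0.4)(0.6)var(H) + (-0.6)(-0.6)var(V) + [(0.4)(-0.6) + (-0.6)(0.6)]Cov(H,V)
= 0.24·0.64 + 0.36·2.56 + -0.6·0.896 = 0.5376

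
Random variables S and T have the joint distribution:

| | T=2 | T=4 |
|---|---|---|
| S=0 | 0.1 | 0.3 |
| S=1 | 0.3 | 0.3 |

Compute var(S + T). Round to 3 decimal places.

E[S] = 0.6,  E[T] = 3.2,  E[ST] = 1.8
var(S) = 0.6 − (0.6)² = 0.24;  var(T) = 11.2 − (3.2)² = 0.96
Cov(S,T) = 1.8 − (0.6)(3.2) = -0.12
var(S + T) = (1)²·0.24 + (1)²·0.96 + 2·(1)·(1)·-0.12 = 0.96

0.960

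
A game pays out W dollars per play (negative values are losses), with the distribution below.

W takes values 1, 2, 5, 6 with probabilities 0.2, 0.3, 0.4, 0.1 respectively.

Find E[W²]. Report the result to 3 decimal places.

E[W²] = (1)²(0.2) + (2)²(0.3) + (5)²(0.4) + (6)²(0.1) = 15

15.000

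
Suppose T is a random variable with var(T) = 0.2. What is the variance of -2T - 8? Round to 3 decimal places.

var(-2T - 8) = (-2)²·var(T) = 4·0.2 = 0.8

0.800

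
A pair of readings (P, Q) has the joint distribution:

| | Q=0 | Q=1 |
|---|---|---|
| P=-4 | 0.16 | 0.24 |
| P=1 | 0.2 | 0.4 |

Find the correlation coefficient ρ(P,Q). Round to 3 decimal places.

E[P] = -1,  E[Q] = 0.64
E[PQ] = -0.56
Cov(P,Q) = E[PQ] − E[P]E[Q] = -0.56 − (-1)(0.64) = 0.08
var(P) = 6,  var(Q) = 0.2304
ρ = 0.08 / √(6·0.2304) ≈ 0.068

0.068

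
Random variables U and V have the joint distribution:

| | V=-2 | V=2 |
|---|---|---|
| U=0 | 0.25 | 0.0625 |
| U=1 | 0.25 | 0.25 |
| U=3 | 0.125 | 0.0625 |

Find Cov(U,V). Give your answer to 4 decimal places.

E[U] = 1.0625,  E[V] = -0.5
E[UV] = -0.375
Cov(U,V) = E[UV] − E[U]E[V] = -0.375 − (1.0625)(-0.5) = 0.15625

0.1563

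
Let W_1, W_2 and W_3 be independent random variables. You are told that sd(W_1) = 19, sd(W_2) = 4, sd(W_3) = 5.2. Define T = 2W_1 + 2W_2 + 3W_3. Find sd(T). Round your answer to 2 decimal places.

Var(W_1) = 361, Var(W_2) = 16, Var(W_3) = 27.04
By independence, Var(T) = (2)²Var(W_1) + (2)²Var(W_2) + (3)²Var(W_3)
= (2)²·361 + (2)²·16 + (3)²·27.04 = 1751.36
sd(T) = √1751.36 ≈ 41.85

41.85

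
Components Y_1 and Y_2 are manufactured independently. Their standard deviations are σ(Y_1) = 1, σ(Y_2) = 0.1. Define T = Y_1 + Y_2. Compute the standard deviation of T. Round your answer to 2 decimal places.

1.00

var(Y_1) = 1, var(Y_2) = 0.01
By independence, var(T) = (1)²var(Y_1) + (1)²var(Y_2)
= (1)²·1 + (1)²·0.01 = 1.01
σ(T) = √1.01 ≈ 1.00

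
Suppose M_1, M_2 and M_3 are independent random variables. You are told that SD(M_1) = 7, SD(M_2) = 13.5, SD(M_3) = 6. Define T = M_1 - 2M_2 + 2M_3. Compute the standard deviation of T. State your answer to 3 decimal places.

Var(M_1) = 49, Var(M_2) = 182.25, Var(M_3) = 36
By independence, Var(T) = (1)²Var(M_1) + (-2)²Var(M_2) + (2)²Var(M_3)
= (1)²·49 + (-2)²·182.25 + (2)²·36 = 922
SD(T) = √922 ≈ 30.364

30.364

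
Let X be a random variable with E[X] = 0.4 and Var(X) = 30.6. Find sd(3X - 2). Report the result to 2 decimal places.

16.60

Var(3X - 2) = (3)²·30.6 = 275.4
sd(3X - 2) = √275.4 ≈ 16.60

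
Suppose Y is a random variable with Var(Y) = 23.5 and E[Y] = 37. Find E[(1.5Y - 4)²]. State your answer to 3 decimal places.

E[1.5Y - 4] = 1.5·37 − 4 = 51.5
Var(1.5Y - 4) = (1.5)²·23.5 = 52.875
E[(1.5Y - 4)²] = Var((1.5Y - 4)) + (E[(1.5Y - 4)])² = 52.875 + (51.5)² = 2705.125

2705.125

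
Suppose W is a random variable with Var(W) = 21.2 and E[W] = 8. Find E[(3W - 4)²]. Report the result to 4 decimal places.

E[3W - 4] = 3·8 − 4 = 20
Var(3W - 4) = (3)²·21.2 = 190.8
E[(3W - 4)²] = Var((3W - 4)) + (E[(3W - 4)])² = 190.8 + (20)² = 590.8

590.8000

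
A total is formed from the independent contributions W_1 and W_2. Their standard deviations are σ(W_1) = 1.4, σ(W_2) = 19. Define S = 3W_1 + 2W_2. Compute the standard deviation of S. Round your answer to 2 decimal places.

V(W_1) = 1.96, V(W_2) = 361
By independence, V(S) = (3)²V(W_1) + (2)²V(W_2)
= (3)²·1.96 + (2)²·361 = 1461.64
σ(S) = √1461.64 ≈ 38.23

38.23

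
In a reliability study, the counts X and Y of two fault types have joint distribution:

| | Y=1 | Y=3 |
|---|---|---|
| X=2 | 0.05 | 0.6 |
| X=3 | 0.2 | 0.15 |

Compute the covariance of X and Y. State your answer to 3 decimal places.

E[X] = 2.35,  E[Y] = 2.5
E[XY] = 5.65
Cov(X,Y) = E[XY] − E[X]E[Y] = 5.65 − (2.35)(2.5) = -0.225

-0.225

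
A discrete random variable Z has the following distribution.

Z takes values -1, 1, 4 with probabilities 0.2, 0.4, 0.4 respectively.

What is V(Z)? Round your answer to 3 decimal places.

E[Z] = (-1)(0.2) + (1)(0.4) + (4)(0.4) = 1.8
E[Z²] = (-1)²(0.2) + (1)²(0.4) + (4)²(0.4) = 7
V(Z) = E[Z²] − (E[Z])² = 7 − (1.8)² = 3.76

3.760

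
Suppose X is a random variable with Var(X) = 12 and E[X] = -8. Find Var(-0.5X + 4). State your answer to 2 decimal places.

3.00

Var(-0.5X + 4) = (-0.5)²·Var(X) = 0.25·12 = 3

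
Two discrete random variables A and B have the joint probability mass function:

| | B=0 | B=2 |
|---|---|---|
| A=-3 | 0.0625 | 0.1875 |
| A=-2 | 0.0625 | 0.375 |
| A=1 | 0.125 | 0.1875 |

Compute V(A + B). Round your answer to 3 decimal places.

2.777

E[A] = -1.3125,  E[B] = 1.5,  E[AB] = -2.25
V(A) = 4.3125 − (-1.3125)² = 2.58984375;  V(B) = 3 − (1.5)² = 0.75
Cov(A,B) = -2.25 − (-1.3125)(1.5) = -0.28125
V(A + B) = (1)²·2.58984375 + (1)²·0.75 + 2·(1)·(1)·-0.28125 = 2.77734375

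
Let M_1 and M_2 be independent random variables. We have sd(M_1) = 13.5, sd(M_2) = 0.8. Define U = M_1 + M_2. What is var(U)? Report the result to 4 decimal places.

var(M_1) = 182.25, var(M_2) = 0.64
By independence, var(U) = (1)²var(M_1) + (1)²var(M_2)
= (1)²·182.25 + (1)²·0.64 = 182.89

182.8900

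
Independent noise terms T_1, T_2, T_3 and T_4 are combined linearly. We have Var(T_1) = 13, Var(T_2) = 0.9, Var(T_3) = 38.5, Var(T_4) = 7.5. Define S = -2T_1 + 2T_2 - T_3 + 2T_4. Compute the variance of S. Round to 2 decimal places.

124.10

By independence, Var(S) = (-2)²Var(T_1) + (2)²Var(T_2) + (-1)²Var(T_3) + (2)²Var(T_4)
= (-2)²·13 + (2)²·0.9 + (-1)²·38.5 + (2)²·7.5 = 124.1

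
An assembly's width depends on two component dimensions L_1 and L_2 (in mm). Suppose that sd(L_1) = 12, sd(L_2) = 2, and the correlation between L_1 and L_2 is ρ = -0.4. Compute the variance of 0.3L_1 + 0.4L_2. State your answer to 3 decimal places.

V(L_1) = (12)² = 144;  V(L_2) = (2)² = 4
Cov(L_1,L_2) = ρ·sd(L_1)·sd(L_2) = -0.4·12·2 = -9.6
V(0.3L_1 + 0.4L_2) = (0.3)²·V(L_1) + (0.4)²·V(L_2) + 2·(0.3)·(0.4)·Cov(L_1,L_2)
= 0.09·144 + 0.16·4 + 0.24·-9.6 = 11.296

11.296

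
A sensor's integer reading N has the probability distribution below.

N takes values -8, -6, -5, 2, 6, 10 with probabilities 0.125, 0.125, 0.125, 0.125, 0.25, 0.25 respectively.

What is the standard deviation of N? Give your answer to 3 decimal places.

E[N] = (-8)(0.125) + (-6)(0.125) + (-5)(0.125) + (2)(0.125) + (6)(0.25) + (10)(0.25) = 1.875
E[N²] = (-8)²(0.125) + (-6)²(0.125) + (-5)²(0.125) + (2)²(0.125) + (6)²(0.25) + (10)²(0.25) = 50.125
Var(N) = E[N²] − (E[N])² = 50.125 − (1.875)² = 46.609375
SD(N) = √46.609375 ≈ 6.827

6.827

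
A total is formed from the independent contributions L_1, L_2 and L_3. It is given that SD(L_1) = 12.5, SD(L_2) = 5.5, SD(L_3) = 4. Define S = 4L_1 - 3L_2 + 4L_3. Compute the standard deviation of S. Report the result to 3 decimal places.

55.030

var(L_1) = 156.25, var(L_2) = 30.25, var(L_3) = 16
By independence, var(S) = (4)²var(L_1) + (-3)²var(L_2) + (4)²var(L_3)
= (4)²·156.25 + (-3)²·30.25 + (4)²·16 = 3028.25
SD(S) = √3028.25 ≈ 55.030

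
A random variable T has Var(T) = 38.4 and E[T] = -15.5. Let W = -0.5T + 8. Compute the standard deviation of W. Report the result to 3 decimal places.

3.098

Var(-0.5T + 8) = (-0.5)²·38.4 = 9.6
sd(W) = √9.6 ≈ 3.098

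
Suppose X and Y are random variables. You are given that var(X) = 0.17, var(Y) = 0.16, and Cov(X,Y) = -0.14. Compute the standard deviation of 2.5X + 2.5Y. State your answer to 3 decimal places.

0.559

var(2.5X + 2.5Y) = (2.5)²·var(X) + (2.5)²·var(Y) + 2·(2.5)·(2.5)·Cov(X,Y)
= 6.25·0.17 + 6.25·0.16 + 12.5·-0.14 = 0.3125
SD(2.5X + 2.5Y) = √0.3125 ≈ 0.559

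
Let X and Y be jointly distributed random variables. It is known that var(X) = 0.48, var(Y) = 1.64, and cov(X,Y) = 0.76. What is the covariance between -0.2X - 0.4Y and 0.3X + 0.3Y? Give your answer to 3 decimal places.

cov(-0.2X - 0.4Y, 0.3X + 0.3Y) = (-0.2)(0.3)var(X) + (-0.4)(0.3)var(Y) + [(-0.2)(0.3) + (-0.4)(0.3)]cov(X,Y)
= -0.06·0.48 + -0.12·1.64 + -0.18·0.76 = -0.3624

-0.362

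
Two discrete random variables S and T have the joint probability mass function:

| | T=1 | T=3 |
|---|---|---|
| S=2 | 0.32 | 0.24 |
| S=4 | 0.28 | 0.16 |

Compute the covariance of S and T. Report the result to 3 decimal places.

-0.064

E[S] = 2.88,  E[T] = 1.8
E[ST] = 5.12
cov(S,T) = E[ST] − E[S]E[T] = 5.12 − (2.88)(1.8) = -0.064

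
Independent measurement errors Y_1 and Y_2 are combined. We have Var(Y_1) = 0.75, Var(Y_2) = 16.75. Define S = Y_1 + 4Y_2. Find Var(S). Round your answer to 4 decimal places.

268.7500

By independence, Var(S) = (1)²Var(Y_1) + (4)²Var(Y_2)
= (1)²·0.75 + (4)²·16.75 = 268.75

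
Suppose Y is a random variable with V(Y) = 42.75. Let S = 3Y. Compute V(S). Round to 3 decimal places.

V(3Y) = (3)²·V(Y) = 9·42.75 = 384.75

384.750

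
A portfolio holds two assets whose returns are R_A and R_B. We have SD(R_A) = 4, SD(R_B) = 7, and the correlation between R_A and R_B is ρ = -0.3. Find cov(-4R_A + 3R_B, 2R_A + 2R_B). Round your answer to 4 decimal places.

182.8000

V(R_A) = (4)² = 16;  V(R_B) = (7)² = 49
cov(R_A,R_B) = ρ·SD(R_A)·SD(R_B) = -0.3·4·7 = -8.4
cov(-4R_A + 3R_B, 2R_A + 2R_B) = (-4)(2)V(R_A) + (3)(2)V(R_B) + [(-4)(2) + (3)(2)]cov(R_A,R_B)
= -8·16 + 6·49 + -2·-8.4 = 182.8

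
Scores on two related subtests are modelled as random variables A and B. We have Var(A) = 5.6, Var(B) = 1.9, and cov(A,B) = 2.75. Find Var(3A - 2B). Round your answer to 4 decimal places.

25.0000

Var(3A - 2B) = (3)²·Var(A) + (-2)²·Var(B) + 2·(3)·(-2)·cov(A,B)
= 9·5.6 + 4·1.9 + -12·2.75 = 25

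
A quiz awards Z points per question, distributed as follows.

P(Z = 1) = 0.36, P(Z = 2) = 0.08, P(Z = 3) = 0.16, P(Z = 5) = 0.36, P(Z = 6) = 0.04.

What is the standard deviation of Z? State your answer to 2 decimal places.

1.82

E[Z] = (1)(0.36) + (2)(0.08) + (3)(0.16) + (5)(0.36) + (6)(0.04) = 3.04
E[Z²] = (1)²(0.36) + (2)²(0.08) + (3)²(0.16) + (5)²(0.36) + (6)²(0.04) = 12.56
Var(Z) = E[Z²] − (E[Z])² = 12.56 − (3.04)² = 3.3184
SD(Z) = √3.3184 ≈ 1.82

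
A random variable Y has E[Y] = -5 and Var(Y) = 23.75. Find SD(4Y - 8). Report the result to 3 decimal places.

Var(4Y - 8) = (4)²·23.75 = 380
SD(4Y - 8) = √380 ≈ 19.494

19.494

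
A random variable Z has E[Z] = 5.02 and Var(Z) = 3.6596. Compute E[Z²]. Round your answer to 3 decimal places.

E[Z²] = Var(Z) + (E[Z])² = 3.6596 + (5.02)² = 28.86

28.860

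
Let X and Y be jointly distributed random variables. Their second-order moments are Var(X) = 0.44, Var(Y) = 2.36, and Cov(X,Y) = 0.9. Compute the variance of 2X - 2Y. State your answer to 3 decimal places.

4.000

Var(2X - 2Y) = (2)²·Var(X) + (-2)²·Var(Y) + 2·(2)·(-2)·Cov(X,Y)
= 4·0.44 + 4·2.36 + -8·0.9 = 4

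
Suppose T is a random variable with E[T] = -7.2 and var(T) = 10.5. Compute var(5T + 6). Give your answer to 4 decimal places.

var(5T + 6) = (5)²·var(T) = 25·10.5 = 262.5

262.5000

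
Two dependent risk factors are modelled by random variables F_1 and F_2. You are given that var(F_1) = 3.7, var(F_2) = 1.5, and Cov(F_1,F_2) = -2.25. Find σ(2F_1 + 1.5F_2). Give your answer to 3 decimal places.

var(2F_1 + 1.5F_2) = (2)²·var(F_1) + (1.5)²·var(F_2) + 2·(2)·(1.5)·Cov(F_1,F_2)
= 4·3.7 + 2.25·1.5 + 6·-2.25 = 4.675
σ(2F_1 + 1.5F_2) = √4.675 ≈ 2.162

2.162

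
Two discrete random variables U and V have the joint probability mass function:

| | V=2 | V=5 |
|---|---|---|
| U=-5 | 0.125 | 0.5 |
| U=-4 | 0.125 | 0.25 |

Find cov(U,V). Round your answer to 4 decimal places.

E[U] = -4.625,  E[V] = 4.25
E[UV] = -19.75
cov(U,V) = E[UV] − E[U]E[V] = -19.75 − (-4.625)(4.25) = -0.09375

-0.0938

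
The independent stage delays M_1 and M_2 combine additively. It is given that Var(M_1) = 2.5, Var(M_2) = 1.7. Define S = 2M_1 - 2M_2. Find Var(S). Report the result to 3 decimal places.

By independence, Var(S) = (2)²Var(M_1) + (-2)²Var(M_2)
= (2)²·2.5 + (-2)²·1.7 = 16.8

16.800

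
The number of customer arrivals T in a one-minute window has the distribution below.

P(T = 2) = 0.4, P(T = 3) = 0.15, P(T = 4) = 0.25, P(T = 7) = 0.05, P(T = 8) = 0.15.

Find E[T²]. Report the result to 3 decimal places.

19.000

E[T²] = (2)²(0.4) + (3)²(0.15) + (4)²(0.25) + (7)²(0.05) + (8)²(0.15) = 19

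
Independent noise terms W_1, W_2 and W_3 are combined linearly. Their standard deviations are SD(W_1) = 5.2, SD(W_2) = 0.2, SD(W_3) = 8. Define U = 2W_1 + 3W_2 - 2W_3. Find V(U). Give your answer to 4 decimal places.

V(W_1) = 27.04, V(W_2) = 0.04, V(W_3) = 64
By independence, V(U) = (2)²V(W_1) + (3)²V(W_2) + (-2)²V(W_3)
= (2)²·27.04 + (3)²·0.04 + (-2)²·64 = 364.52

364.5200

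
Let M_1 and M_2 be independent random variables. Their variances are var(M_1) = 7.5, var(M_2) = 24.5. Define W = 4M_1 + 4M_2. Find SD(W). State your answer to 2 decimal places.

22.63

By independence, var(W) = (4)²var(M_1) + (4)²var(M_2)
= (4)²·7.5 + (4)²·24.5 = 512
SD(W) = √512 ≈ 22.63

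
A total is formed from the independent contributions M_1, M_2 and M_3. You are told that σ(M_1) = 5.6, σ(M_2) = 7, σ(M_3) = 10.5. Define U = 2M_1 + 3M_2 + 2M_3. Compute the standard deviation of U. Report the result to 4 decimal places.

31.7402

Var(M_1) = 31.36, Var(M_2) = 49, Var(M_3) = 110.25
By independence, Var(U) = (2)²Var(M_1) + (3)²Var(M_2) + (2)²Var(M_3)
= (2)²·31.36 + (3)²·49 + (2)²·110.25 = 1007.44
σ(U) = √1007.44 ≈ 31.7402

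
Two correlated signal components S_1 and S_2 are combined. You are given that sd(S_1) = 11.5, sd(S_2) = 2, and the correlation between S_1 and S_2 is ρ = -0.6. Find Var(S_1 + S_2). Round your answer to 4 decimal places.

Var(S_1) = (11.5)² = 132.25;  Var(S_2) = (2)² = 4
cov(S_1,S_2) = ρ·sd(S_1)·sd(S_2) = -0.6·11.5·2 = -13.8
Var(S_1 + S_2) = (1)²·Var(S_1) + (1)²·Var(S_2) + 2·(1)·(1)·cov(S_1,S_2)
= 1·132.25 + 1·4 + 2·-13.8 = 108.65

108.6500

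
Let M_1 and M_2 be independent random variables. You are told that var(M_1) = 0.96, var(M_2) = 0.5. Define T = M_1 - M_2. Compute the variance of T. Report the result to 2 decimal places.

1.46

By independence, var(T) = (1)²var(M_1) + (-1)²var(M_2)
= (1)²·0.96 + (-1)²·0.5 = 1.46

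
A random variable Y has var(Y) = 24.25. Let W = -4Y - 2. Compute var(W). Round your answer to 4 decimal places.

388.0000

var(-4Y - 2) = (-4)²·var(Y) = 16·24.25 = 388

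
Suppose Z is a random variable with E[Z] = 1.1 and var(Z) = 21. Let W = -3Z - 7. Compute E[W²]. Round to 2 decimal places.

E[-3Z - 7] = -3·1.1 − 7 = -10.3
var(-3Z - 7) = (-3)²·21 = 189
E[W²] = var(W) + (E[W])² = 189 + (-10.3)² = 295.09

295.09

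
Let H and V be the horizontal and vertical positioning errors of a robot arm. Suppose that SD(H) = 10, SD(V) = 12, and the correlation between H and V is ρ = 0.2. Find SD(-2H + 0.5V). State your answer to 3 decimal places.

Var(H) = (10)² = 100;  Var(V) = (12)² = 144
cov(H,V) = ρ·SD(H)·SD(V) = 0.2·10·12 = 24
Var(-2H + 0.5V) = (-2)²·Var(H) + (0.5)²·Var(V) + 2·(-2)·(0.5)·cov(H,V)
= 4·100 + 0.25·144 + -2·24 = 388
SD(-2H + 0.5V) = √388 ≈ 19.698

19.698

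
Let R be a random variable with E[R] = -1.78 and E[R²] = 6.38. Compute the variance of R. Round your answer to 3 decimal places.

3.212

Var(R) = 6.38 − (-1.78)² = 3.2116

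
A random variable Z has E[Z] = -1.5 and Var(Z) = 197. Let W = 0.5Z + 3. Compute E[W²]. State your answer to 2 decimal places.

E[0.5Z + 3] = 0.5·-1.5 + 3 = 2.25
Var(0.5Z + 3) = (0.5)²·197 = 49.25
E[W²] = Var(W) + (E[W])² = 49.25 + (2.25)² = 54.3125

54.31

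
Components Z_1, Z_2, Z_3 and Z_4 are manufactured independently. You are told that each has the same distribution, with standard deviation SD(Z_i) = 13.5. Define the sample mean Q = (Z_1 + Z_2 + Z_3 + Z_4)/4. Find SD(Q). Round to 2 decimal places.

Var(Z_i) = (13.5)² = 182.25
By independence, Var(Q) = (0.25)²Var(Z_1) + (0.25)²Var(Z_2) + (0.25)²Var(Z_3) + (0.25)²Var(Z_4)
= (0.25)²·182.25 + (0.25)²·182.25 + (0.25)²·182.25 + (0.25)²·182.25 = 45.5625
SD(Q) = √45.5625 ≈ 6.75

6.75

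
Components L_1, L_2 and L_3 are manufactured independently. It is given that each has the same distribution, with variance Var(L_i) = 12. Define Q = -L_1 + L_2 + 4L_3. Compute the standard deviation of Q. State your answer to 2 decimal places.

By independence, Var(Q) = (-1)²Var(L_1) + (1)²Var(L_2) + (4)²Var(L_3)
= (-1)²·12 + (1)²·12 + (4)²·12 = 216
sd(Q) = √216 ≈ 14.70

14.70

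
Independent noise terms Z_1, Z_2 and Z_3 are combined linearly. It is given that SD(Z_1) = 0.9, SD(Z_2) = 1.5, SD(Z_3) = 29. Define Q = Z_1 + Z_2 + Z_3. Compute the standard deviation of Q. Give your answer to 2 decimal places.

29.05

V(Z_1) = 0.81, V(Z_2) = 2.25, V(Z_3) = 841
By independence, V(Q) = (1)²V(Z_1) + (1)²V(Z_2) + (1)²V(Z_3)
= (1)²·0.81 + (1)²·2.25 + (1)²·841 = 844.06
SD(Q) = √844.06 ≈ 29.05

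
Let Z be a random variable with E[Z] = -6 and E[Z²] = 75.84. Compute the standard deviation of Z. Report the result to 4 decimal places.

var(Z) = 75.84 − (-6)² = 39.84
sd(Z) = √39.84 ≈ 6.3119

6.3119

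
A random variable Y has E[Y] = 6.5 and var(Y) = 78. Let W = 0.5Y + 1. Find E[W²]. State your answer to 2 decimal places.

37.56

E[0.5Y + 1] = 0.5·6.5 + 1 = 4.25
var(0.5Y + 1) = (0.5)²·78 = 19.5
E[W²] = var(W) + (E[W])² = 19.5 + (4.25)² = 37.5625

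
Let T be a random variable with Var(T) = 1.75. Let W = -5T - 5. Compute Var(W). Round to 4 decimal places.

Var(-5T - 5) = (-5)²·Var(T) = 25·1.75 = 43.75

43.7500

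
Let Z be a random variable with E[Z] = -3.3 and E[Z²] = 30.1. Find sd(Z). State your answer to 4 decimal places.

4.3829

V(Z) = 30.1 − (-3.3)² = 19.21
sd(Z) = √19.21 ≈ 4.3829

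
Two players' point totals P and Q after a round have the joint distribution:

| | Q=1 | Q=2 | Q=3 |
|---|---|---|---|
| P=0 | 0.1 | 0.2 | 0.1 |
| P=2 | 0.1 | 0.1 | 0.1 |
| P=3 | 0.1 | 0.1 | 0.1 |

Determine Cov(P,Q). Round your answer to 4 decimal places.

0.0000

E[P] = 1.5,  E[Q] = 2
E[PQ] = 3
Cov(P,Q) = E[PQ] − E[P]E[Q] = 3 − (1.5)(2) = 0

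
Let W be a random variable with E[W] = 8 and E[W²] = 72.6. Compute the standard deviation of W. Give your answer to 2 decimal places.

Var(W) = 72.6 − (8)² = 8.6
SD(W) = √8.6 ≈ 2.93

2.93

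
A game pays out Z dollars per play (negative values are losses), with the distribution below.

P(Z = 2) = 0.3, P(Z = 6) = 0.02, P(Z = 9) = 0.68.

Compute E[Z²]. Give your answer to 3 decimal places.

E[Z²] = (2)²(0.3) + (6)²(0.02) + (9)²(0.68) = 57

57.000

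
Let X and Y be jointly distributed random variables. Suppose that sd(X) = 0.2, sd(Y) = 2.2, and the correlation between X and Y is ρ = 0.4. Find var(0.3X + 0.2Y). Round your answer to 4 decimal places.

0.2183

var(X) = (0.2)² = 0.04;  var(Y) = (2.2)² = 4.84
Cov(X,Y) = ρ·sd(X)·sd(Y) = 0.4·0.2·2.2 = 0.176
var(0.3X + 0.2Y) = (0.3)²·var(X) + (0.2)²·var(Y) + 2·(0.3)·(0.2)·Cov(X,Y)
= 0.09·0.04 + 0.04·4.84 + 0.12·0.176 = 0.21832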